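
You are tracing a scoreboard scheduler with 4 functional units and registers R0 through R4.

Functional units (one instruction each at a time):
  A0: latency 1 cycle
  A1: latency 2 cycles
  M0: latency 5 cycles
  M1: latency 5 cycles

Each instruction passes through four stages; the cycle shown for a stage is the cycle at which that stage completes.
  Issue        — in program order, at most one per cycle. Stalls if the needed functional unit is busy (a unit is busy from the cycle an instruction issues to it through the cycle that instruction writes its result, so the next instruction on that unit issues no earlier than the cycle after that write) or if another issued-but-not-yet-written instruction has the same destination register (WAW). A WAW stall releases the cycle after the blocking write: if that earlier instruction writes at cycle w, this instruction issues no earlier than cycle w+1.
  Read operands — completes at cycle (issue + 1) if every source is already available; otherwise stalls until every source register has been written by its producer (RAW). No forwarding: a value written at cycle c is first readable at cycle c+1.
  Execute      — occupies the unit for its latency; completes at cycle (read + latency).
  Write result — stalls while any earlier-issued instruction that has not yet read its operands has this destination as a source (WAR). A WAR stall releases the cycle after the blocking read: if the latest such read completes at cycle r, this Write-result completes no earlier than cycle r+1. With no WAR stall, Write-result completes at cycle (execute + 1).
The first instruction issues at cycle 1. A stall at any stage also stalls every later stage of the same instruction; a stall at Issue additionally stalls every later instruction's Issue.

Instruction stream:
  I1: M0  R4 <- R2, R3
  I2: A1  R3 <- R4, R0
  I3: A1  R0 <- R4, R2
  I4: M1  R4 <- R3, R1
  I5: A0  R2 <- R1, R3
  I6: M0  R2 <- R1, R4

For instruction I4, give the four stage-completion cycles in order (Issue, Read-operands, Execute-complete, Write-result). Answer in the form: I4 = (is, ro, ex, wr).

I1: IS=1 RO=2 EX=7 WR=8
I2: IS=2 RO=9 EX=11 WR=12  [RAW R4: wait I1 write@8]
I3: IS=13 RO=14 EX=16 WR=17  [struct: A1 busy until I2 writes@12]
I4: IS=14 RO=15 EX=20 WR=21
I5: IS=15 RO=16 EX=17 WR=18
I6: IS=19 RO=22 EX=27 WR=28  [WAW R2: wait I5 write@18; RAW R4: wait I4 write@21]

I4 = (14, 15, 20, 21)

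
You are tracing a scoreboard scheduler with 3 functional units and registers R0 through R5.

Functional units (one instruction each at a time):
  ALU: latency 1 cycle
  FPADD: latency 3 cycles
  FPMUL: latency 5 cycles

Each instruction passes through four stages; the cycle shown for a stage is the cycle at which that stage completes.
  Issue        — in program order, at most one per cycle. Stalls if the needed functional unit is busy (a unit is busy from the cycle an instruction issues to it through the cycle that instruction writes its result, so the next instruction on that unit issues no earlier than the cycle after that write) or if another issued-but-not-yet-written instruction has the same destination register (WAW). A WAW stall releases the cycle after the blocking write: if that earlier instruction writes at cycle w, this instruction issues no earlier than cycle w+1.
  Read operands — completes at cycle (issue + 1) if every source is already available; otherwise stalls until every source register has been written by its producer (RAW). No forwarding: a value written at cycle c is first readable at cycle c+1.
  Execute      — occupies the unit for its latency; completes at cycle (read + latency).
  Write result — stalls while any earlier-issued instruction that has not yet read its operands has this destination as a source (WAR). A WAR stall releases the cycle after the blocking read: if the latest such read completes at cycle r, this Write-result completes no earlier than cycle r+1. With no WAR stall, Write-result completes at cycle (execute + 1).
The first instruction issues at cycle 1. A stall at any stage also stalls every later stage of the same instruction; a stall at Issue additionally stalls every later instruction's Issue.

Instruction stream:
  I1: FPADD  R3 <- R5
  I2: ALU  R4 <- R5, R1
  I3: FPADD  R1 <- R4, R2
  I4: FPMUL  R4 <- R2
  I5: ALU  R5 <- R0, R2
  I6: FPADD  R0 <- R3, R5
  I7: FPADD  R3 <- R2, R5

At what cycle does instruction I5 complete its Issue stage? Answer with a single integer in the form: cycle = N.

I1 -> (1, 2, 5, 6)
I2 -> (2, 3, 4, 5)
I3 -> (7, 8, 11, 12)  // struct: FPADD busy until I1 writes@6
I4 -> (8, 9, 14, 15)
I5 -> (9, 10, 11, 12)
I6 -> (13, 14, 17, 18)  // struct: FPADD busy until I3 writes@12
I7 -> (19, 20, 23, 24)  // struct: FPADD busy until I6 writes@18

cycle = 9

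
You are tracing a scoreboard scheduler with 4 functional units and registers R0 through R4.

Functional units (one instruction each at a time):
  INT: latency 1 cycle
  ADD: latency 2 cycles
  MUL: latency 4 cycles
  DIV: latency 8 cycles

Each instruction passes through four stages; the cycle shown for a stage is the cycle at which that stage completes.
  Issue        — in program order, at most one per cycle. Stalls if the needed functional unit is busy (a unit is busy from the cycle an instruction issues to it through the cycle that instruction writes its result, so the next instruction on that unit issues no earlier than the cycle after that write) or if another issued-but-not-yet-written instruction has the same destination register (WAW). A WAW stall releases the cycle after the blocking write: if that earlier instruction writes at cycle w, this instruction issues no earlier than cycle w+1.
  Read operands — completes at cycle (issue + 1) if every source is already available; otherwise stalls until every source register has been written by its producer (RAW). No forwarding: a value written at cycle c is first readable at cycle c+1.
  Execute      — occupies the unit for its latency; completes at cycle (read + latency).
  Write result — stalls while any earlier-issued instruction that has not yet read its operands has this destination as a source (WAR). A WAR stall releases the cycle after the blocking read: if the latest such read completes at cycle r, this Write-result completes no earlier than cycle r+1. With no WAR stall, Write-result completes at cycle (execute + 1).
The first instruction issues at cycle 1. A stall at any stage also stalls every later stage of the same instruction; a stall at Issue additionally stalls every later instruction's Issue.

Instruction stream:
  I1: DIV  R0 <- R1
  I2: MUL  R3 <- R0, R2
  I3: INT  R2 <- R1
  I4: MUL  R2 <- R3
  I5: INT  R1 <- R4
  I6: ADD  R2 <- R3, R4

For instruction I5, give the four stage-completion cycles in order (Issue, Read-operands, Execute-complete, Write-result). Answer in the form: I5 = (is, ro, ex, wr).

1) issue 1, read 2, done 10, write 11
2) issue 2, read 12, done 16, write 17  <RAW R0: wait I1 write@11>
3) issue 3, read 4, done 5, write 13  <WAR R2: wait I2 read@12>
4) issue 18, read 19, done 23, write 24  <struct: MUL busy until I2 writes@17>
5) issue 19, read 20, done 21, write 22
6) issue 25, read 26, done 28, write 29  <WAW R2: wait I4 write@24>

I5 = (19, 20, 21, 22)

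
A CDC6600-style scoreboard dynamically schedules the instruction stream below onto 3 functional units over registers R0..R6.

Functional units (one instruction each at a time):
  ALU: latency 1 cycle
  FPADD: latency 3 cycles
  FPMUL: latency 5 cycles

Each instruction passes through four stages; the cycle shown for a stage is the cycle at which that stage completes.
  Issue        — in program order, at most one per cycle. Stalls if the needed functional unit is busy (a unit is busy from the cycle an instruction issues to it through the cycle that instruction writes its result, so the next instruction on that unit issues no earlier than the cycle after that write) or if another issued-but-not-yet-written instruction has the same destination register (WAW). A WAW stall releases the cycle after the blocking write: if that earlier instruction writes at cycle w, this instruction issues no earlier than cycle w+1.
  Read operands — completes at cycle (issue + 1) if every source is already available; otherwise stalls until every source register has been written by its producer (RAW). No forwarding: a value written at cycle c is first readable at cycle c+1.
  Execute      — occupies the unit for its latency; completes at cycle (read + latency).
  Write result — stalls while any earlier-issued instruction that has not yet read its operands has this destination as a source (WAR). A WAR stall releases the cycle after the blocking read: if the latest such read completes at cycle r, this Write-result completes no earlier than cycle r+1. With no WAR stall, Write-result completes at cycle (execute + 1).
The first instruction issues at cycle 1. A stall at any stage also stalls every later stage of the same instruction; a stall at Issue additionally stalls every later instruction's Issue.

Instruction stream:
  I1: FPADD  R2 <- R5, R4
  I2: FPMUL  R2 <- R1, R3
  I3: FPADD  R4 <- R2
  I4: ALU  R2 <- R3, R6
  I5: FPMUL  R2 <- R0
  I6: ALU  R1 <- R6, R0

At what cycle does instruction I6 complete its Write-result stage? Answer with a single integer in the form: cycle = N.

cycle = 23

I1 -> (1, 2, 5, 6)
I2 -> (7, 8, 13, 14)  // WAW R2: wait I1 write@6
I3 -> (8, 15, 18, 19)  // RAW R2: wait I2 write@14
I4 -> (15, 16, 17, 18)  // WAW R2: wait I2 write@14
I5 -> (19, 20, 25, 26)  // WAW R2: wait I4 write@18
I6 -> (20, 21, 22, 23)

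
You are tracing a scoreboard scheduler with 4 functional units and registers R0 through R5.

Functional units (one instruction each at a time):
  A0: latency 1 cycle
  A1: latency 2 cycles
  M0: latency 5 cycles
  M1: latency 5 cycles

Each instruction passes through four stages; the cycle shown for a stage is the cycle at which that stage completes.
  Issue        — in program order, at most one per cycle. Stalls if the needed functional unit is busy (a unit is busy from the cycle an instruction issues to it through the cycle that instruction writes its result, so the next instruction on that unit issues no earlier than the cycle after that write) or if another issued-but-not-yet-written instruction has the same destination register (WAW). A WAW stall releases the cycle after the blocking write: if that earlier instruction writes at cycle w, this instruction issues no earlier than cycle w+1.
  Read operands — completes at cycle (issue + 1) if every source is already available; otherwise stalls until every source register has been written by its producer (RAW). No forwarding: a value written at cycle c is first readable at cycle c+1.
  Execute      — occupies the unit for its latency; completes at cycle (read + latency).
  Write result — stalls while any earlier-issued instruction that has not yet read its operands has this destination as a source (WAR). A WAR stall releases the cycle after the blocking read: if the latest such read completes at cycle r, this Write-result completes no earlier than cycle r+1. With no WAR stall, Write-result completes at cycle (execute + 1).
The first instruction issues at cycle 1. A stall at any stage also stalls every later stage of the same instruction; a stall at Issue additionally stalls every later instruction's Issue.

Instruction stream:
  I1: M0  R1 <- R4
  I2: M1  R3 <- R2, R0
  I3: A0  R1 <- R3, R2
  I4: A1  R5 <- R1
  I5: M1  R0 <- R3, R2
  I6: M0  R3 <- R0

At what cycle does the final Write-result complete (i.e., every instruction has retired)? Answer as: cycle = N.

I1: IS=1 RO=2 EX=7 WR=8
I2: IS=2 RO=3 EX=8 WR=9
I3: IS=9 RO=10 EX=11 WR=12  [WAW R1: wait I1 write@8]
I4: IS=10 RO=13 EX=15 WR=16  [RAW R1: wait I3 write@12]
I5: IS=11 RO=12 EX=17 WR=18
I6: IS=12 RO=19 EX=24 WR=25  [RAW R0: wait I5 write@18]

cycle = 25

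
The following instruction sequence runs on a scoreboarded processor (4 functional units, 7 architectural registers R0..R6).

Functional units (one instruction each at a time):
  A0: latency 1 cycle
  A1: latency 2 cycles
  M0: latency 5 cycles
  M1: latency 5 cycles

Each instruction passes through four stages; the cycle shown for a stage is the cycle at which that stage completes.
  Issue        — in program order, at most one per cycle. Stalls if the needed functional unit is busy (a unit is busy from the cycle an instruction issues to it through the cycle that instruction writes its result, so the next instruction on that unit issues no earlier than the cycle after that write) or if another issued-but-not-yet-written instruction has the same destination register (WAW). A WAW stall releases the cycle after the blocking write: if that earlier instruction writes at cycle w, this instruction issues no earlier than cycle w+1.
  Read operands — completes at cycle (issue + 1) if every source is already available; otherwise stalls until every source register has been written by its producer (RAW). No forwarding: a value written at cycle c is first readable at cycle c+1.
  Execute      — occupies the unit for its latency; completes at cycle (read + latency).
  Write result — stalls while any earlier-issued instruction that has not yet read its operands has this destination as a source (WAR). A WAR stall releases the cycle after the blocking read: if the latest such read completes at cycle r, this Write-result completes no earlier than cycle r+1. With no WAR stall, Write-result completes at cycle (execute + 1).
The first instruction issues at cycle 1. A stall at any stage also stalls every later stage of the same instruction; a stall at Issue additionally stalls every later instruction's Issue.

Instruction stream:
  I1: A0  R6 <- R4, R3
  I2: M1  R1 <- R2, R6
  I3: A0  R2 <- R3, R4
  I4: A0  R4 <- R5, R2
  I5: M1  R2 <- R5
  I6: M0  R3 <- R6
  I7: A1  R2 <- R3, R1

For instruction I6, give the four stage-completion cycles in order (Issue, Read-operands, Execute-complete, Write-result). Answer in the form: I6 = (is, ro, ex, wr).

I6 = (13, 14, 19, 20)

t=1  I1→A0
t=2  I1 RO, I2→M1
t=3  I1 EX
t=4  I1 WR R6
t=5  I2 RO, I3→A0
t=6  I3 RO
t=7  I3 EX
t=8  I3 WR R2
t=9  I4→A0
t=10  I2 EX, I4 RO
t=11  I2 WR R1, I4 EX
t=12  I4 WR R4, I5→M1
t=13  I5 RO, I6→M0
t=14  I6 RO
t=18  I5 EX
t=19  I5 WR R2, I6 EX
t=20  I6 WR R3, I7→A1
t=21  I7 RO
t=23  I7 EX
t=24  I7 WR R2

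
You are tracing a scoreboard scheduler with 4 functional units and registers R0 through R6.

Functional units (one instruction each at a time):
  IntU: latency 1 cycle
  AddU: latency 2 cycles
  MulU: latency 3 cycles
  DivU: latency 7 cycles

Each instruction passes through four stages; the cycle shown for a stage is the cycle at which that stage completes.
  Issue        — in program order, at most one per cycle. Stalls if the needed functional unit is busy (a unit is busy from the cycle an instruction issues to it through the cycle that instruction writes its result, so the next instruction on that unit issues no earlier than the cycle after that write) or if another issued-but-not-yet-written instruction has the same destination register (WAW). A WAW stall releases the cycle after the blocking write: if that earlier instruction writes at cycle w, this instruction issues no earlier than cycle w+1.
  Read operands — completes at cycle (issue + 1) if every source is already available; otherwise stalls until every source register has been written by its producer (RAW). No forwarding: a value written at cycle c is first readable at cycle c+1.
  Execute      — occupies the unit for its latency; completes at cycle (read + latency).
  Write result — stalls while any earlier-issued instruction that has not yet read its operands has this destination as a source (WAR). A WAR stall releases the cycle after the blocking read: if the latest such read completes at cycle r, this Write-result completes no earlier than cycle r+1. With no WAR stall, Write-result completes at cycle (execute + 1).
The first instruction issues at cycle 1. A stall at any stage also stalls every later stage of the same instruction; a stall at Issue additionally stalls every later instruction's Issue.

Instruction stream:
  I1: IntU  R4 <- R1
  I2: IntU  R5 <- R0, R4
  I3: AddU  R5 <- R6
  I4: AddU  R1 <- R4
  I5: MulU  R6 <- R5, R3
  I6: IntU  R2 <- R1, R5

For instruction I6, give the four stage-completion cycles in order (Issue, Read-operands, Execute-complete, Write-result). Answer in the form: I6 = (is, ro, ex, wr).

t=1  issue I1 (IntU)
t=2  I1 read-ops
t=3  I1 finished on IntU
t=4  I1→R4
t=5  issue I2 (IntU)
t=6  I2 read-ops
t=7  I2 finished on IntU
t=8  I2→R5
t=9  issue I3 (AddU)
t=10  I3 read-ops
t=12  I3 finished on AddU
t=13  I3→R5
t=14  issue I4 (AddU)
t=15  I4 read-ops · issue I5 (MulU)
t=16  I5 read-ops · issue I6 (IntU)
t=17  I4 finished on AddU
t=18  I4→R1
t=19  I5 finished on MulU · I6 read-ops
t=20  I5→R6 · I6 finished on IntU
t=21  I6→R2

I6 = (16, 19, 20, 21)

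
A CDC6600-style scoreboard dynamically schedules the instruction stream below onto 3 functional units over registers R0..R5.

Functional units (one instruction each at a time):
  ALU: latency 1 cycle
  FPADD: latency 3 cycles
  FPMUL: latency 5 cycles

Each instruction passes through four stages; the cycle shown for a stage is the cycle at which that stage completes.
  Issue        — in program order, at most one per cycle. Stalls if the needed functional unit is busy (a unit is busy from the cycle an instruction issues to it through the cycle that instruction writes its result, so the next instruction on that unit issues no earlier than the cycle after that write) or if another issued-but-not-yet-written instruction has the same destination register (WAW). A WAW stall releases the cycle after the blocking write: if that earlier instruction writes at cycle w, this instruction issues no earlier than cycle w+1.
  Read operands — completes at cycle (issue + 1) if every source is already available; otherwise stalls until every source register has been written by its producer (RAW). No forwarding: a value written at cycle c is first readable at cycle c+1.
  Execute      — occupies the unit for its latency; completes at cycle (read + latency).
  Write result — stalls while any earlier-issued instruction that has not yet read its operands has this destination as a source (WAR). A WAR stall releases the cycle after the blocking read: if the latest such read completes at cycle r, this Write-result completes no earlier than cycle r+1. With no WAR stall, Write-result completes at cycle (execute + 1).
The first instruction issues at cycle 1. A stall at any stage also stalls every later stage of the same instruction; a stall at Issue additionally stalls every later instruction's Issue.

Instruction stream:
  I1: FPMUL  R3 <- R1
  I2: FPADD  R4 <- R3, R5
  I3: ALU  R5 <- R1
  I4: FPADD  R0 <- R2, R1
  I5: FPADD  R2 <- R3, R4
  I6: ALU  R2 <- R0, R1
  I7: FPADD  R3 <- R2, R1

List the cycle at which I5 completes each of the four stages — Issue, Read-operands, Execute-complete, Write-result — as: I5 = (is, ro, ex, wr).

I5 = (20, 21, 24, 25)

I1 -> (1, 2, 7, 8)
I2 -> (2, 9, 12, 13)  // RAW R3: wait I1 write@8
I3 -> (3, 4, 5, 10)  // WAR R5: wait I2 read@9
I4 -> (14, 15, 18, 19)  // struct: FPADD busy until I2 writes@13
I5 -> (20, 21, 24, 25)  // struct: FPADD busy until I4 writes@19
I6 -> (26, 27, 28, 29)  // WAW R2: wait I5 write@25
I7 -> (27, 30, 33, 34)  // RAW R2: wait I6 write@29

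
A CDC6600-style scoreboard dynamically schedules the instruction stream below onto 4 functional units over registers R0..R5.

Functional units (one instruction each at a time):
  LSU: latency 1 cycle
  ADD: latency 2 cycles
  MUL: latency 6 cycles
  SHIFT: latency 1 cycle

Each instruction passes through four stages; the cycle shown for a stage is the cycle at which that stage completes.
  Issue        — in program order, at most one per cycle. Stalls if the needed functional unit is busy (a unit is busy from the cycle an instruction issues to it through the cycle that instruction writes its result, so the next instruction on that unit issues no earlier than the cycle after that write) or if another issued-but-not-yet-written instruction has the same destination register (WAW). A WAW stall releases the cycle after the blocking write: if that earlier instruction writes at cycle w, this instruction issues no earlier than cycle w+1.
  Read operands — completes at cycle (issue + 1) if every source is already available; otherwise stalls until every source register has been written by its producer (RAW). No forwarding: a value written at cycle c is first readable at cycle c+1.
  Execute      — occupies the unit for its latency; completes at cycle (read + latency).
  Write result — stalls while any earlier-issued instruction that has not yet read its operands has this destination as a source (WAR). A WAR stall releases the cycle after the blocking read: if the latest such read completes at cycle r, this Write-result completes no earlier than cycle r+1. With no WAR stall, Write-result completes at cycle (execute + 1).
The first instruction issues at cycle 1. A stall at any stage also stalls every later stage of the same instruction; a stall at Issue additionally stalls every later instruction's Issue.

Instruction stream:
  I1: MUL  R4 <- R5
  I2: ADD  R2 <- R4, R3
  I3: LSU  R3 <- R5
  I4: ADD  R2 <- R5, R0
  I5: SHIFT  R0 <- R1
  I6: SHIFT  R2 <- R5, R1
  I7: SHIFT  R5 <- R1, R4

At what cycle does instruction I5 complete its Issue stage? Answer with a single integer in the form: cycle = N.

c1: issue I1 (MUL)
c2: I1 read-ops · issue I2 (ADD)
c3: issue I3 (LSU)
c4: I3 read-ops
c5: I3 finished on LSU
c8: I1 finished on MUL
c9: I1→R4
c10: I2 read-ops
c11: I3→R3
c12: I2 finished on ADD
c13: I2→R2
c14: issue I4 (ADD)
c15: I4 read-ops · issue I5 (SHIFT)
c16: I5 read-ops
c17: I4 finished on ADD · I5 finished on SHIFT
c18: I4→R2 · I5→R0
c19: issue I6 (SHIFT)
c20: I6 read-ops
c21: I6 finished on SHIFT
c22: I6→R2
c23: issue I7 (SHIFT)
c24: I7 read-ops
c25: I7 finished on SHIFT
c26: I7→R5

cycle = 15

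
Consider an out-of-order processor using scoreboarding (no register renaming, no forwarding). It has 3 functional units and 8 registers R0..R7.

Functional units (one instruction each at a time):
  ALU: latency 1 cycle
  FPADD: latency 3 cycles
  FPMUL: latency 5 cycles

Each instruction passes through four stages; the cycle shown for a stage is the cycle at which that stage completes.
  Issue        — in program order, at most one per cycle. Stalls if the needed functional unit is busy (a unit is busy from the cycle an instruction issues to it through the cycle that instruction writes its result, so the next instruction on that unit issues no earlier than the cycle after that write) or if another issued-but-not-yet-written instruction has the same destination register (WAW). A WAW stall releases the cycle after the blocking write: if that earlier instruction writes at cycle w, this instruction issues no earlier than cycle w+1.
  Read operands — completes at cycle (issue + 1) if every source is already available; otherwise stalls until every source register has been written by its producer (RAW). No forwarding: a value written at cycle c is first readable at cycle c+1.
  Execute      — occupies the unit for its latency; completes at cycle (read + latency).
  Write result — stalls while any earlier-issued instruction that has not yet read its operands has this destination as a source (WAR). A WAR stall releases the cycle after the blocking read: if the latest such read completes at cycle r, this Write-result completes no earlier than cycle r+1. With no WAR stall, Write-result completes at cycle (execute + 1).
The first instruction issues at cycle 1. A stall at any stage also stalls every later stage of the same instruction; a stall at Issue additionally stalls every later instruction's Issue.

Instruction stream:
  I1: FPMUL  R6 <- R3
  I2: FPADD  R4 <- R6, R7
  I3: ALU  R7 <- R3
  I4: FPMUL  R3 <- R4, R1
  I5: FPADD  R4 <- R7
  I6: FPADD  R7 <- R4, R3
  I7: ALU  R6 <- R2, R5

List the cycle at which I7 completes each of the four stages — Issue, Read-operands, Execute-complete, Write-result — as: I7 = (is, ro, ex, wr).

cycle 1: issue I1 (FPMUL)
cycle 2: I1 read-ops, issue I2 (FPADD)
cycle 3: issue I3 (ALU)
cycle 4: I3 read-ops
cycle 5: I3 finished on ALU
cycle 7: I1 finished on FPMUL
cycle 8: I1→R6
cycle 9: I2 read-ops, issue I4 (FPMUL)
cycle 10: I3→R7
cycle 12: I2 finished on FPADD
cycle 13: I2→R4
cycle 14: I4 read-ops, issue I5 (FPADD)
cycle 15: I5 read-ops
cycle 18: I5 finished on FPADD
cycle 19: I4 finished on FPMUL, I5→R4
cycle 20: I4→R3, issue I6 (FPADD)
cycle 21: I6 read-ops, issue I7 (ALU)
cycle 22: I7 read-ops
cycle 23: I7 finished on ALU
cycle 24: I6 finished on FPADD, I7→R6
cycle 25: I6→R7

I7 = (21, 22, 23, 24)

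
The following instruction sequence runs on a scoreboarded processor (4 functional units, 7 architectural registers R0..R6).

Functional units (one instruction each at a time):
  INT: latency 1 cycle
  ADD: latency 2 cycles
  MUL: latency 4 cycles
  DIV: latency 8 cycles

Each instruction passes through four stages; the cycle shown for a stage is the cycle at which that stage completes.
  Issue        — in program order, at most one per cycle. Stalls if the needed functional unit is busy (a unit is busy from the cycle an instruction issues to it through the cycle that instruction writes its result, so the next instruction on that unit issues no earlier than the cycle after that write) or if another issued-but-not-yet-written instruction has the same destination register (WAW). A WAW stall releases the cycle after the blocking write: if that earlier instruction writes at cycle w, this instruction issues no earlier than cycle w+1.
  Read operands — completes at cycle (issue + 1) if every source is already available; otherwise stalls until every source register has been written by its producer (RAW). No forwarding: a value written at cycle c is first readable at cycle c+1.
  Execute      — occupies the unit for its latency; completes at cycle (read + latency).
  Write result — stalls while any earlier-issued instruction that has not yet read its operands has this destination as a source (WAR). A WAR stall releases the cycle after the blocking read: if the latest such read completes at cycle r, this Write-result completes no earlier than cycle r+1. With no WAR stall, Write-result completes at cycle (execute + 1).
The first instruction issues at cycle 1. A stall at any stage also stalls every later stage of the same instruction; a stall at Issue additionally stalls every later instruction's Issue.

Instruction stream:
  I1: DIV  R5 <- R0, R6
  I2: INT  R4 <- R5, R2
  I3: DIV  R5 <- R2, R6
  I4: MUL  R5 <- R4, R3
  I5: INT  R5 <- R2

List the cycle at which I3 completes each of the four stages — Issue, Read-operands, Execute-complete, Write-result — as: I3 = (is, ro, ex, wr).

I3 = (12, 13, 21, 22)

I1 -> (1, 2, 10, 11)
I2 -> (2, 12, 13, 14)  // RAW R5: wait I1 write@11
I3 -> (12, 13, 21, 22)  // struct: DIV busy until I1 writes@11
I4 -> (23, 24, 28, 29)  // WAW R5: wait I3 write@22
I5 -> (30, 31, 32, 33)  // WAW R5: wait I4 write@29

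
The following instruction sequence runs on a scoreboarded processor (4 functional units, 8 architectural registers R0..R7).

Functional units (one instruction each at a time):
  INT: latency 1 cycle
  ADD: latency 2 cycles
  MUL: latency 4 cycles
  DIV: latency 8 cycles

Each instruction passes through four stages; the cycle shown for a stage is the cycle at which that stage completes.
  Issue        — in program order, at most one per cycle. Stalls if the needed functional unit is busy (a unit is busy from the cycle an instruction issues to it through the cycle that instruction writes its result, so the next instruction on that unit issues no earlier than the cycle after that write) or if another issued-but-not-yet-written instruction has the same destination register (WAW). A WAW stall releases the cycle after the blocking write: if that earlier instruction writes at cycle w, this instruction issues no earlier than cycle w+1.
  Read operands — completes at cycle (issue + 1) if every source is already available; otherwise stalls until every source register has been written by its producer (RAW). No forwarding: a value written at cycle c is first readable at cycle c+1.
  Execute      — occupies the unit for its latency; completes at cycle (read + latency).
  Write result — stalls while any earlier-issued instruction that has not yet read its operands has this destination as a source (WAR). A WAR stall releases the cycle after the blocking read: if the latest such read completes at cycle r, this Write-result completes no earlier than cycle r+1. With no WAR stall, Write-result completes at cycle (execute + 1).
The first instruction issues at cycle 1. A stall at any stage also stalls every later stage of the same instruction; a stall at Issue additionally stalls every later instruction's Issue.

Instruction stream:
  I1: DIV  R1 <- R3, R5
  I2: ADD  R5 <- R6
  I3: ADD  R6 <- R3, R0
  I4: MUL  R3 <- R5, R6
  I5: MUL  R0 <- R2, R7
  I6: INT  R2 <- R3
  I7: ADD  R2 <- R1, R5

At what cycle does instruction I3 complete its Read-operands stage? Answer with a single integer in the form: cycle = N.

cycle = 8

I1  is:1  ro:2  ex:10  wr:11
I2  is:2  ro:3  ex:5  wr:6
I3  is:7  ro:8  ex:10  wr:11  — struct: ADD busy until I2 writes@6
I4  is:8  ro:12  ex:16  wr:17  — RAW R6: wait I3 write@11
I5  is:18  ro:19  ex:23  wr:24  — struct: MUL busy until I4 writes@17
I6  is:19  ro:20  ex:21  wr:22
I7  is:23  ro:24  ex:26  wr:27  — WAW R2: wait I6 write@22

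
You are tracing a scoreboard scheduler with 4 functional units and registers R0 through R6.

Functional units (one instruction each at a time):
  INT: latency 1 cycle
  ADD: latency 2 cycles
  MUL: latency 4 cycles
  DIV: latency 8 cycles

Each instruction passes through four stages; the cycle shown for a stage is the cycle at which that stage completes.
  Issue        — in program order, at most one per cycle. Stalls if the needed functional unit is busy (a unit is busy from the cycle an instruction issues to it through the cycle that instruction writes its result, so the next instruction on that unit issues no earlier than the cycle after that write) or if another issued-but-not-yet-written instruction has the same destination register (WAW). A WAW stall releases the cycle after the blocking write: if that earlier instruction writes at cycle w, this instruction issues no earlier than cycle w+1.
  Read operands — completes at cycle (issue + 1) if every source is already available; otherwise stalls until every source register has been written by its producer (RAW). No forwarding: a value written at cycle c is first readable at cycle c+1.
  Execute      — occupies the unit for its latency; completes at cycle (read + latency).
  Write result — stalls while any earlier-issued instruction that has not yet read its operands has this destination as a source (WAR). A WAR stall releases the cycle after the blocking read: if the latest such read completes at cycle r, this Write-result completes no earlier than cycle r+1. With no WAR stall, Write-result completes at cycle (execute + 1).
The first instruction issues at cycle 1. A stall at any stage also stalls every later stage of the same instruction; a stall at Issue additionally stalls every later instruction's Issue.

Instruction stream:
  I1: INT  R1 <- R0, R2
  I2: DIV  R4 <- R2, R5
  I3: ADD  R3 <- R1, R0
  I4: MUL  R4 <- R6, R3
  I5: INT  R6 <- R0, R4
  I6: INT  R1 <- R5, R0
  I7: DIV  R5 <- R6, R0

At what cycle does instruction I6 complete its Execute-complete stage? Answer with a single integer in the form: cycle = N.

cycle 1: issue I1 (INT)
cycle 2: I1 read-ops; issue I2 (DIV)
cycle 3: I1 finished on INT; I2 read-ops; issue I3 (ADD)
cycle 4: I1→R1
cycle 5: I3 read-ops
cycle 7: I3 finished on ADD
cycle 8: I3→R3
cycle 11: I2 finished on DIV
cycle 12: I2→R4
cycle 13: issue I4 (MUL)
cycle 14: I4 read-ops; issue I5 (INT)
cycle 18: I4 finished on MUL
cycle 19: I4→R4
cycle 20: I5 read-ops
cycle 21: I5 finished on INT
cycle 22: I5→R6
cycle 23: issue I6 (INT)
cycle 24: I6 read-ops; issue I7 (DIV)
cycle 25: I6 finished on INT; I7 read-ops
cycle 26: I6→R1
cycle 33: I7 finished on DIV
cycle 34: I7→R5

cycle = 25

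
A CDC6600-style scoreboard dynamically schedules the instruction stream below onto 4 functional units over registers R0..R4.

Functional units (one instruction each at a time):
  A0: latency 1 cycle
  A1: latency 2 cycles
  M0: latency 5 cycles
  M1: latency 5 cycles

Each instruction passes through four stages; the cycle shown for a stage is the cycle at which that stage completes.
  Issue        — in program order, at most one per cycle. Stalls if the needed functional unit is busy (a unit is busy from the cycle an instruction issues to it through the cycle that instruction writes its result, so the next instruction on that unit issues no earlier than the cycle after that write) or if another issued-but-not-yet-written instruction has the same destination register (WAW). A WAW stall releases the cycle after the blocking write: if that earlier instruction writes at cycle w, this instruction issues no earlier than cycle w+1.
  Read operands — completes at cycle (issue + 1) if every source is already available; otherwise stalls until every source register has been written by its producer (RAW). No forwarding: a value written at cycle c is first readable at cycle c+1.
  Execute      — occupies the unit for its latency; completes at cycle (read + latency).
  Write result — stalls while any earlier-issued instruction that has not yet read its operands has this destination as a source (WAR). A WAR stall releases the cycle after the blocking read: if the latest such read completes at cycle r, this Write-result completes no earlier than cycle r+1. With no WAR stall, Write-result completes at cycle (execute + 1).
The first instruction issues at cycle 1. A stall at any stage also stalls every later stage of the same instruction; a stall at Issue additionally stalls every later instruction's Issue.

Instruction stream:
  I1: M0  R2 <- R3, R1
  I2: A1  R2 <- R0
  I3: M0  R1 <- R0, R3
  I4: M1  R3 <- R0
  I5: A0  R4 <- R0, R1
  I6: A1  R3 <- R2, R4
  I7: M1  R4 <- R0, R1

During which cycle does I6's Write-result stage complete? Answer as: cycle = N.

cycle = 24

I1  is:1  ro:2  ex:7  wr:8
I2  is:9  ro:10  ex:12  wr:13  — WAW R2: wait I1 write@8
I3  is:10  ro:11  ex:16  wr:17
I4  is:11  ro:12  ex:17  wr:18
I5  is:12  ro:18  ex:19  wr:20  — RAW R1: wait I3 write@17
I6  is:19  ro:21  ex:23  wr:24  — WAW R3: wait I4 write@18, RAW R4: wait I5 write@20
I7  is:21  ro:22  ex:27  wr:28  — WAW R4: wait I5 write@20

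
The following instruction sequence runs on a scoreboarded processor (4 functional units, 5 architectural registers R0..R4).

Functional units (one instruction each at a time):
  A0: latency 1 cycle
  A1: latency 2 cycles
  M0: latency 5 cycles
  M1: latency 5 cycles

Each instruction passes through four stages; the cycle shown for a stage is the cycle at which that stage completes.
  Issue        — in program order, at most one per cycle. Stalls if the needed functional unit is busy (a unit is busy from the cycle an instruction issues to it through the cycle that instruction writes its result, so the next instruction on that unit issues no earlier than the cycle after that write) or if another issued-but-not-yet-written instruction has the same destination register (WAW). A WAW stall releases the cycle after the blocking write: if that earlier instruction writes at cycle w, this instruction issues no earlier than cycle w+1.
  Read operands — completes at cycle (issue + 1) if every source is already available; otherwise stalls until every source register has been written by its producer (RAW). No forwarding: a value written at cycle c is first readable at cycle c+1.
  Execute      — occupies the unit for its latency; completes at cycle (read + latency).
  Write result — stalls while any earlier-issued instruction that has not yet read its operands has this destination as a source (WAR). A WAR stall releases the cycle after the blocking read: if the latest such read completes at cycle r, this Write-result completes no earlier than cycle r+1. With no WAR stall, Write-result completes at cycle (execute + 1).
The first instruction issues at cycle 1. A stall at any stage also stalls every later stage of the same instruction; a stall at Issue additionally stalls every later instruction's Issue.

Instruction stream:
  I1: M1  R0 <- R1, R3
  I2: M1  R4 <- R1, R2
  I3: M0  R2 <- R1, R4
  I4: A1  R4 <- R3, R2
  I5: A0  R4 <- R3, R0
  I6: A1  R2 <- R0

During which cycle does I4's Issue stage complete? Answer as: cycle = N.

c1: I1→M1
c2: I1 RO
c7: I1 EX
c8: I1 WR R0
c9: I2→M1
c10: I2 RO · I3→M0
c15: I2 EX
c16: I2 WR R4
c17: I3 RO · I4→A1
c22: I3 EX
c23: I3 WR R2
c24: I4 RO
c26: I4 EX
c27: I4 WR R4
c28: I5→A0
c29: I5 RO · I6→A1
c30: I5 EX · I6 RO
c31: I5 WR R4
c32: I6 EX
c33: I6 WR R2

cycle = 17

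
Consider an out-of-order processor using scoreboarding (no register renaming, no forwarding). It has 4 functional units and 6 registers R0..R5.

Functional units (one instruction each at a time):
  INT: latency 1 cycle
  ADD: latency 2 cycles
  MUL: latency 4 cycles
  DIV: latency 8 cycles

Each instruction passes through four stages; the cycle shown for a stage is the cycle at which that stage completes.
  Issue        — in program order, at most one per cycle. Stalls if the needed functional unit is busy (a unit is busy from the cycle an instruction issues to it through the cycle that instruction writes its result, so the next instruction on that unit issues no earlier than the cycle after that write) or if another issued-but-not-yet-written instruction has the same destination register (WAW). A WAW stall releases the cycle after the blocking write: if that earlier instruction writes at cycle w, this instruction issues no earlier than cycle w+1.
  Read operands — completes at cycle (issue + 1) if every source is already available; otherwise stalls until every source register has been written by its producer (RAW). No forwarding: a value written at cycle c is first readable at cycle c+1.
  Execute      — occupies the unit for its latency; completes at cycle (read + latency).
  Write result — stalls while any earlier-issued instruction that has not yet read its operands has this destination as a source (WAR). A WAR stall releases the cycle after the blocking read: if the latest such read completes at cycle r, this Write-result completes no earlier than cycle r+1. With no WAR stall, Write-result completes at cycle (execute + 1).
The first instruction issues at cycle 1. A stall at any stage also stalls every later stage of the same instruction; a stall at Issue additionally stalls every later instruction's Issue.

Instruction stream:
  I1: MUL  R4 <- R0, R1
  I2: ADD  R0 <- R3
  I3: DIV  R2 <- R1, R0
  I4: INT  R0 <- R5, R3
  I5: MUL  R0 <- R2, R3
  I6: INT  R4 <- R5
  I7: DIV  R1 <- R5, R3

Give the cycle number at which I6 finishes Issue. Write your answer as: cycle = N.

cycle = 12

[I1] 1/2/6/7
[I2] 2/3/5/6
[I3] 3/7/15/16  (RAW R0: wait I2 write@6)
[I4] 7/8/9/10  (WAW R0: wait I2 write@6)
[I5] 11/17/21/22  (WAW R0: wait I4 write@10; RAW R2: wait I3 write@16)
[I6] 12/13/14/15
[I7] 17/18/26/27  (struct: DIV busy until I3 writes@16)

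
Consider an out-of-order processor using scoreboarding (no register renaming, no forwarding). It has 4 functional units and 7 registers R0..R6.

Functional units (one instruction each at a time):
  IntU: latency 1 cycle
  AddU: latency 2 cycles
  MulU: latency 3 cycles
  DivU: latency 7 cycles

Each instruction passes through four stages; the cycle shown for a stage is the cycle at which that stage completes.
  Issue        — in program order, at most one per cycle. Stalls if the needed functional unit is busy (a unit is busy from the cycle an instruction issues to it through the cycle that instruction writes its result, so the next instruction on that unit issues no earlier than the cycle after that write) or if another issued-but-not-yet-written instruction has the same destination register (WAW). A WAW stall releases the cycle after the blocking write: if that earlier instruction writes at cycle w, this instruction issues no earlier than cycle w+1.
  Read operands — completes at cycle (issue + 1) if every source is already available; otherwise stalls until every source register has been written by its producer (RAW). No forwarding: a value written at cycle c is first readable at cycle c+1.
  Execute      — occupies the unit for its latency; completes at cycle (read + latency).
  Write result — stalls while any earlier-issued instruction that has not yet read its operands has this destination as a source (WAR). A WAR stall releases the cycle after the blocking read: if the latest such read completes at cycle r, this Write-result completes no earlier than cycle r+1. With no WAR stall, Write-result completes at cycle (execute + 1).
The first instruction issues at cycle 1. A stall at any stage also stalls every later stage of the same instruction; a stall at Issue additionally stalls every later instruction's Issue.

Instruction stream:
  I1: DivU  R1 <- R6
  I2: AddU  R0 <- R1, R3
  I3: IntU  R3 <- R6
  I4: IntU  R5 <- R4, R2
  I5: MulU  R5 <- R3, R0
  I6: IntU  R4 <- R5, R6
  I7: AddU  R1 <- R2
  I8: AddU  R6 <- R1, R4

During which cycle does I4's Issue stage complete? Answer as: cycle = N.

cycle = 13

[I1] 1/2/9/10
[I2] 2/11/13/14  (RAW R1: wait I1 write@10)
[I3] 3/4/5/12  (WAR R3: wait I2 read@11)
[I4] 13/14/15/16  (struct: IntU busy until I3 writes@12)
[I5] 17/18/21/22  (WAW R5: wait I4 write@16)
[I6] 18/23/24/25  (RAW R5: wait I5 write@22)
[I7] 19/20/22/23
[I8] 24/26/28/29  (struct: AddU busy until I7 writes@23; RAW R4: wait I6 write@25)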